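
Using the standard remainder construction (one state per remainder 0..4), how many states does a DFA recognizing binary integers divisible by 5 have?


Divisibility by 5 is tracked via the remainder mod 5: 0, 1, ..., 4
The construction assigns one state to each remainder
Number of remainders = 5

5


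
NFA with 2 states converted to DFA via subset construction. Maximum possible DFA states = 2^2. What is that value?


NFA has 2 states
Subset construction: each DFA state = subset of NFA states
Maximum subsets = 2^2
2^2 = 4

4


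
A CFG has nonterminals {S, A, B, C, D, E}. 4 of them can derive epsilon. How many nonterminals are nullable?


Nonterminals: {S, A, B, C, D, E}
A nonterminal is nullable if it can derive epsilon
Counting nullable nonterminals: 4
Total nullable = 4

4


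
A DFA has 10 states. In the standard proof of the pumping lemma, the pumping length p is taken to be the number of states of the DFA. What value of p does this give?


Pumping lemma for regular languages (standard proof):
Take p = |Q|, the number of DFA states.
Any string of length >= |Q| passes through |Q|+1 states while reading its first |Q| symbols,
so by pigeonhole some state repeats, giving the loop that can be pumped.
Here |Q| = 10
Therefore the proof uses p = 10

10


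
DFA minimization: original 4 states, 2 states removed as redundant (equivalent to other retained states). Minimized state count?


Original DFA: 4 states
Redundant states removed: 2
Minimized states = original - removed
= 4 - 2
= 2

2


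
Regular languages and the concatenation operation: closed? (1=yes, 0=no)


Regular languages are closed under all standard operations:
- Union: Yes (product construction)
- Intersection: Yes (product construction)
- Complement: Yes (swap accept/reject)
- Concatenation: Yes (NFA construction)
Operation: concatenation -> Closed

1


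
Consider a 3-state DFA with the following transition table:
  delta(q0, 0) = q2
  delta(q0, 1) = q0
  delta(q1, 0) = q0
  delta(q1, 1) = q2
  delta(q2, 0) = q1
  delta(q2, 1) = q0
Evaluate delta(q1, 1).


Looking up transition function:
delta(q1, 1) in the table
Row: q1, Column: 1
Result: q2

q2


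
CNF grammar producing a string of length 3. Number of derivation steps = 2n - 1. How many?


Chomsky Normal Form derivation:
String length n = 3
Each step either:
  - Splits a nonterminal into two (n-1 such steps)
  - Converts a nonterminal to terminal (n such steps)
Total = (n-1) + n = 2n - 1
= 2(3) - 1
= 6 - 1
= 5

5


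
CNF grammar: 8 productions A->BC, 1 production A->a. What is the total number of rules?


CNF allows two rule forms:
  A -> BC (binary): 8 rules
  A -> a (terminal): 1 rule
Total = 8 + 1 = 9

9


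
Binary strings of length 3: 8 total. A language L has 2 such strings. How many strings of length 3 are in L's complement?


Alphabet: {0,1}
String length: 3
Total strings of length 3 = 2^3 = 8
Strings in L = 2
Complement = total - |L|
= 8 - 2
= 6

6


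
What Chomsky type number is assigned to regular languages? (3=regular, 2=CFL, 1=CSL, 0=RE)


Chomsky hierarchy levels:
  Type 3: Regular (DFA/NFA/regex)
  Type 2: Context-free (PDA)
  Type 1: Context-sensitive
  Type 0: Recursively enumerable (TM)
'regular' corresponds to Type 3

3


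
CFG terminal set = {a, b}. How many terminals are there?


Terminal symbols: a, b
Counting each: a (#1), b (#2)
Total = 2

2


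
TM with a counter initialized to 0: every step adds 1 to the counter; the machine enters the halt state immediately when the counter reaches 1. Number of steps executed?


Counter starts at 0. Counting sequence:
  Step 1: counter = 1
Counter reached 1 -> halt
Total steps = 1

1


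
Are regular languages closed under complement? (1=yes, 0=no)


Regular languages are closed under:
- Union (DFA product construction)
- Intersection (DFA product construction)
- Complement (swap accept/reject states)
- Concatenation (NFA construction)
- Kleene star (NFA construction)
complement is in this list
Therefore: closed

1


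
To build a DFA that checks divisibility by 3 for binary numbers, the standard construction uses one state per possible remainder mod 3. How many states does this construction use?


Divisibility by 3 is tracked via the remainder mod 3: 0, 1, ..., 2
The construction assigns one state to each remainder
Number of remainders = 3

3


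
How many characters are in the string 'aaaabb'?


String: 'aaaabb'
Counting characters:
  'a' appears 4 time(s)
  'b' appears 2 time(s)
Total length = 4 + 2 = 6

6


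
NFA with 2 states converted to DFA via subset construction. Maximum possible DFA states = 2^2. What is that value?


NFA has 2 states
Subset construction: each DFA state = subset of NFA states
Maximum subsets = 2^2
2^2 = 4

4


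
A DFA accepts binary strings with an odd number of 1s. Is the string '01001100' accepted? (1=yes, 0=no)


DFA has 2 states: q_even (start, accept=no) and q_odd
Processing string '01001100' character by character:
  Position 0: read '0', 1-count=0 -> q_even (no change)
  Position 1: read '1', 1-count=1 -> q_odd
  Position 2: read '0', 1-count=1 -> q_odd (no change)
  Position 3: read '0', 1-count=1 -> q_odd (no change)
  Position 4: read '1', 1-count=2 -> q_even
  Position 5: read '1', 1-count=3 -> q_odd
  Position 6: read '0', 1-count=3 -> q_odd (no change)
  Position 7: read '0', 1-count=3 -> q_odd (no change)
Final state: q_odd, total 1s = 3 (odd); the DFA requires an odd count -> accept

1


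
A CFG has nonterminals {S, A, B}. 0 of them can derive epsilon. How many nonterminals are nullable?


Nonterminals: {S, A, B}
A nonterminal is nullable if it can derive epsilon
Counting nullable nonterminals: 0
Total nullable = 0

0


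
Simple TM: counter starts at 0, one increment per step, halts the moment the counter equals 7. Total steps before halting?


Counter starts at 0. Counting sequence:
  Step 1: counter = 1
  Step 2: counter = 2
  Step 3: counter = 3
  Step 4: counter = 4
  Step 5: counter = 5
  Step 6: counter = 6
  Step 7: counter = 7
Counter reached 7 -> halt
Total steps = 7

7


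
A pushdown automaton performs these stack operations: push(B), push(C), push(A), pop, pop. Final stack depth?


Tracing stack operations:
  push(B) -> stack = [B], depth=1
  push(C) -> stack = [B,C], depth=2
  push(A) -> stack = [B,C,A], depth=3
  pop -> removed A, stack = [B,C], depth=2
  pop -> removed C, stack = [B], depth=1
Final depth = 1

1


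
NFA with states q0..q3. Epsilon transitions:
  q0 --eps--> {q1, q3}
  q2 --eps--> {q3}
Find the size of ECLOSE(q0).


Starting from q0
Initialize closure = {q0}
Follow epsilon from q0 -> add q1
Follow epsilon from q0 -> add q3
Final closure: {q0, q1, q3}
Size = 3

3


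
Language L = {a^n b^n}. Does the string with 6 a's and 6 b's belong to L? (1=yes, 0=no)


Language requires equal numbers of a's and b's
PDA pushes for each 'a', pops for each 'b'
Number of a's = 6
Number of b's = 6
6 == 6 -> Accept

1


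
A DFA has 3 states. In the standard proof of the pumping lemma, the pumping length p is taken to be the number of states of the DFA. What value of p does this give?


Pumping lemma for regular languages (standard proof):
Take p = |Q|, the number of DFA states.
Any string of length >= |Q| passes through |Q|+1 states while reading its first |Q| symbols,
so by pigeonhole some state repeats, giving the loop that can be pumped.
Here |Q| = 3
Therefore the proof uses p = 3

3


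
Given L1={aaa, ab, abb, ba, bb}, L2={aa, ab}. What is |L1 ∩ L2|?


L1 = {aaa, ab, abb, ba, bb}
L2 = {aa, ab}
Checking each string in L1 against L2:
  'aaa': in L2? No
  'ab': in L2? Yes
  'abb': in L2? No
  'ba': in L2? No
  'bb': in L2? No
Intersection = {ab}
|L1 ∩ L2| = 1

1


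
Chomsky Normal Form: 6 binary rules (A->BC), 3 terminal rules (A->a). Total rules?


CNF allows two rule forms:
  A -> BC (binary): 6 rules
  A -> a (terminal): 3 rules
Total = 6 + 3 = 9

9


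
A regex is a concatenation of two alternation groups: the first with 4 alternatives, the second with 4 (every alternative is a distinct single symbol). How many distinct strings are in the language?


First group: 4 alternatives
Second group: 4 alternatives
Concatenation: each choice from group 1 pairs with each from group 2
Total = 4 x 4 = 16

16


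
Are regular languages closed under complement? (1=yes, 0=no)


Regular languages are closed under:
- Union (DFA product construction)
- Intersection (DFA product construction)
- Complement (swap accept/reject states)
- Concatenation (NFA construction)
- Kleene star (NFA construction)
complement is in this list
Therefore: closed

1


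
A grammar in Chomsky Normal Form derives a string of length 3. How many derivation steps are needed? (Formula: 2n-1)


Chomsky Normal Form derivation:
String length n = 3
Each step either:
  - Splits a nonterminal into two (n-1 such steps)
  - Converts a nonterminal to terminal (n such steps)
Total = (n-1) + n = 2n - 1
= 2(3) - 1
= 6 - 1
= 5

5


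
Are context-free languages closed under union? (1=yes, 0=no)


CFL closure properties:
  Closed under: union, concatenation, Kleene star
  NOT closed under: intersection, complement
Operation 'union' is in closed list -> Yes (closed)

1


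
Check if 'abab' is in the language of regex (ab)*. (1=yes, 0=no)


Pattern: (ab)*
String: 'abab'
Pattern requires: zero or more repetitions of 'ab'
Pairs: ['ab', 'ab']
All pairs are 'ab'? Yes
Result: 1

1


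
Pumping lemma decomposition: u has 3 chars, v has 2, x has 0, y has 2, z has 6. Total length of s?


|s| = |u| + |v| + |x| + |y| + |z|
= 3 + 2 + 0 + 2 + 6
= 5 + 0 + 8
= 5 + 8
= 13

13


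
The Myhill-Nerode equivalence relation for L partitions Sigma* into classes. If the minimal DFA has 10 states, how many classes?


Myhill-Nerode theorem:
Number of equivalence classes = number of states in minimal DFA
Minimal DFA states = 10
Therefore equivalence classes = 10

10


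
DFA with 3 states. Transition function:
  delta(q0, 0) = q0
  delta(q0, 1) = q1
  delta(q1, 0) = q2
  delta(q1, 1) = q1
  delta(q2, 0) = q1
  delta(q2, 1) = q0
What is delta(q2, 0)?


Looking up transition function:
delta(q2, 0) in the table
Row: q2, Column: 0
Result: q1

q1


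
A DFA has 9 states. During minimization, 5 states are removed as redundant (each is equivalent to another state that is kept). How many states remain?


Original DFA: 9 states
Redundant states removed: 5
Minimized states = original - removed
= 9 - 5
= 4

4


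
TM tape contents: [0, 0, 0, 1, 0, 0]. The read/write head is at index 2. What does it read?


Tape: [0, 0, 0, 1, 0, 0]
Positions: 0 1 2 3 4 5
Values:    0 0 0 1 0 0
Head at position 2
tape[2] = 0

0


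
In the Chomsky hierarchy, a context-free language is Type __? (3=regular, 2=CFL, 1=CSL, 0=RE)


Chomsky hierarchy levels:
  Type 3: Regular (DFA/NFA/regex)
  Type 2: Context-free (PDA)
  Type 1: Context-sensitive
  Type 0: Recursively enumerable (TM)
'context-free' corresponds to Type 2

2


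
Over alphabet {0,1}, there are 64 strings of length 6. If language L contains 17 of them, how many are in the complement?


Alphabet: {0,1}
String length: 6
Total strings of length 6 = 2^6 = 64
Strings in L = 17
Complement = total - |L|
= 64 - 17
= 47

47


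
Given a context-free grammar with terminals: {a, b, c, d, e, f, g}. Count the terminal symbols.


Terminal symbols: a, b, c, d, e, f, g
Counting each: a (#1), b (#2), c (#3), d (#4), e (#5), f (#6), g (#7)
Total = 7

7


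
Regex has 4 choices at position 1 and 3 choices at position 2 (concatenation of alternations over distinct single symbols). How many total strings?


First group: 4 alternatives
Second group: 3 alternatives
Concatenation: each choice from group 1 pairs with each from group 2
Total = 4 x 3 = 12

12


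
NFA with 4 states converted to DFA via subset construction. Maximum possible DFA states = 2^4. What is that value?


NFA has 4 states
Subset construction: each DFA state = subset of NFA states
Maximum subsets = 2^4
2^4 = 16

16


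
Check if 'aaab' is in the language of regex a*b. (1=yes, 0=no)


Pattern: a*b
String: 'aaab'
Pattern requires: zero or more 'a's followed by exactly one 'b'
Found 3 leading 'a's
Remaining: 'b'
Remaining is exactly 'b' -> match
Result: 1

1


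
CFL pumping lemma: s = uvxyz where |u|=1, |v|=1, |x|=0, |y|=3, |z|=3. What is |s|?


|s| = |u| + |v| + |x| + |y| + |z|
= 1 + 1 + 0 + 3 + 3
= 2 + 0 + 6
= 2 + 6
= 8

8


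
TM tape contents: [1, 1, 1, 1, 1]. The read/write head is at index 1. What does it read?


Tape: [1, 1, 1, 1, 1]
Positions: 0 1 2 3 4
Values:    1 1 1 1 1
Head at position 1
tape[1] = 1

1


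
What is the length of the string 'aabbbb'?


String: 'aabbbb'
Counting characters:
  'a' appears 2 time(s)
  'b' appears 4 time(s)
Total length = 2 + 4 = 6

6


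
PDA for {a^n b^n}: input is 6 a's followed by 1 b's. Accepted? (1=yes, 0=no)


Language requires equal numbers of a's and b's
PDA pushes for each 'a', pops for each 'b'
Number of a's = 6
Number of b's = 1
6 != 1 -> Reject

0


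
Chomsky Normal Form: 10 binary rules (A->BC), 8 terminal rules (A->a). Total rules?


CNF allows two rule forms:
  A -> BC (binary): 10 rules
  A -> a (terminal): 8 rules
Total = 10 + 8 = 18

18


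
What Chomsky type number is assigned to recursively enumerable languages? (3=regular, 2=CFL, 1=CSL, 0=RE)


Chomsky hierarchy levels:
  Type 3: Regular (DFA/NFA/regex)
  Type 2: Context-free (PDA)
  Type 1: Context-sensitive
  Type 0: Recursively enumerable (TM)
'recursively enumerable' corresponds to Type 0

0


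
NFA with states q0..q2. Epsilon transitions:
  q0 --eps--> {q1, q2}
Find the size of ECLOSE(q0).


Starting from q0
Initialize closure = {q0}
Follow epsilon from q0 -> add q1
Follow epsilon from q0 -> add q2
Final closure: {q0, q1, q2}
Size = 3

3


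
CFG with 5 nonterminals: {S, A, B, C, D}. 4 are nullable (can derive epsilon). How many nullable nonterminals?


Nonterminals: {S, A, B, C, D}
A nonterminal is nullable if it can derive epsilon
Counting nullable nonterminals: 4
Total nullable = 4

4


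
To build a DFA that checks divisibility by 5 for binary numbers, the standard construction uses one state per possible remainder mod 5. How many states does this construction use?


Divisibility by 5 is tracked via the remainder mod 5: 0, 1, ..., 4
The construction assigns one state to each remainder
Number of remainders = 5

5


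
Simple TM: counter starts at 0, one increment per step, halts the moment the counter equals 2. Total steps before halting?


Counter starts at 0. Counting sequence:
  Step 1: counter = 1
  Step 2: counter = 2
Counter reached 2 -> halt
Total steps = 2

2


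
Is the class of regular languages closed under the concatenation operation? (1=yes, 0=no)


Regular languages are closed under:
- Union (DFA product construction)
- Intersection (DFA product construction)
- Complement (swap accept/reject states)
- Concatenation (NFA construction)
- Kleene star (NFA construction)
concatenation is in this list
Therefore: closed

1


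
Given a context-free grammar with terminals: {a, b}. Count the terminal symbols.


Terminal symbols: a, b
Counting each: a (#1), b (#2)
Total = 2

2


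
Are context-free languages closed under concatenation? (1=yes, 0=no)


CFL closure properties:
  Closed under: union, concatenation, Kleene star
  NOT closed under: intersection, complement
Operation 'concatenation' is in closed list -> Yes (closed)

1


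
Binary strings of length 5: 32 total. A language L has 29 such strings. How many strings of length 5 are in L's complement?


Alphabet: {0,1}
String length: 5
Total strings of length 5 = 2^5 = 32
Strings in L = 29
Complement = total - |L|
= 32 - 29
= 3

3


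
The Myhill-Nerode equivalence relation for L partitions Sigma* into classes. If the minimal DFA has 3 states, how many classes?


Myhill-Nerode theorem:
Number of equivalence classes = number of states in minimal DFA
Minimal DFA states = 3
Therefore equivalence classes = 3

3


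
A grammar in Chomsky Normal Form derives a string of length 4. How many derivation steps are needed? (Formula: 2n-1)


Chomsky Normal Form derivation:
String length n = 4
Each step either:
  - Splits a nonterminal into two (n-1 such steps)
  - Converts a nonterminal to terminal (n such steps)
Total = (n-1) + n = 2n - 1
= 2(4) - 1
= 8 - 1
= 7

7


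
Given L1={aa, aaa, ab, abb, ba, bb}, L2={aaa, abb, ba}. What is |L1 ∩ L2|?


L1 = {aa, aaa, ab, abb, ba, bb}
L2 = {aaa, abb, ba}
Checking each string in L1 against L2:
  'aa': in L2? No
  'aaa': in L2? Yes
  'ab': in L2? No
  'abb': in L2? Yes
  'ba': in L2? Yes
  'bb': in L2? No
Intersection = {aaa, abb, ba}
|L1 ∩ L2| = 3

3


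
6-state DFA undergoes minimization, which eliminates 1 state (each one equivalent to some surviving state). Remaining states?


Original DFA: 6 states
Redundant states removed: 1
Minimized states = original - removed
= 6 - 1
= 5

5


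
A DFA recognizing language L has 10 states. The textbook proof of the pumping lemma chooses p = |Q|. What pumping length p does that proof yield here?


Pumping lemma for regular languages (standard proof):
Take p = |Q|, the number of DFA states.
Any string of length >= |Q| passes through |Q|+1 states while reading its first |Q| symbols,
so by pigeonhole some state repeats, giving the loop that can be pumped.
Here |Q| = 10
Therefore the proof uses p = 10

10


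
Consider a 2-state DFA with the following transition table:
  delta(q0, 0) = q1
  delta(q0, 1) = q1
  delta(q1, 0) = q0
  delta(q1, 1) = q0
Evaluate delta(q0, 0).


Looking up transition function:
delta(q0, 0) in the table
Row: q0, Column: 0
Result: q1

q1


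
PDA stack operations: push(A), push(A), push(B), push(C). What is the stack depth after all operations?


Tracing stack operations:
  push(A) -> stack = [A], depth=1
  push(A) -> stack = [A,A], depth=2
  push(B) -> stack = [A,A,B], depth=3
  push(C) -> stack = [A,A,B,C], depth=4
Final depth = 4

4


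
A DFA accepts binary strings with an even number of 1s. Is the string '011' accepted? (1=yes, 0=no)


DFA has 2 states: q_even (start, accept=yes) and q_odd
Processing string '011' character by character:
  Position 0: read '0', 1-count=0 -> q_even (no change)
  Position 1: read '1', 1-count=1 -> q_odd
  Position 2: read '1', 1-count=2 -> q_even
Final state: q_even, total 1s = 2 (even); the DFA requires an even count -> accept

1


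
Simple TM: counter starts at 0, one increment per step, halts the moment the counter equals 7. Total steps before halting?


Counter starts at 0. Counting sequence:
  Step 1: counter = 1
  Step 2: counter = 2
  Step 3: counter = 3
  Step 4: counter = 4
  Step 5: counter = 5
  Step 6: counter = 6
  Step 7: counter = 7
Counter reached 7 -> halt
Total steps = 7

7


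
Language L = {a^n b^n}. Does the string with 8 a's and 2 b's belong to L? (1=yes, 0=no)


Language requires equal numbers of a's and b's
PDA pushes for each 'a', pops for each 'b'
Number of a's = 8
Number of b's = 2
8 != 2 -> Reject

0


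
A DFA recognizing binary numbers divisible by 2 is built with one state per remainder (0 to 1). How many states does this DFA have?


Divisibility by 2 is tracked via the remainder mod 2: 0, 1, ..., 1
The construction assigns one state to each remainder
Number of remainders = 2

2


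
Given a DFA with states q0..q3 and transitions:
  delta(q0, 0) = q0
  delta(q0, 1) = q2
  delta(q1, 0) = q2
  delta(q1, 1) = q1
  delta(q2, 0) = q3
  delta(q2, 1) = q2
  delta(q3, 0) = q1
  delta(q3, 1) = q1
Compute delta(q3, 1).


Looking up transition function:
delta(q3, 1) in the table
Row: q3, Column: 1
Result: q1

q1


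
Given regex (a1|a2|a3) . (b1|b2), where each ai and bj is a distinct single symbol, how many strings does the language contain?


First group: 3 alternatives
Second group: 2 alternatives
Concatenation: each choice from group 1 pairs with each from group 2
Total = 3 x 2 = 6

6


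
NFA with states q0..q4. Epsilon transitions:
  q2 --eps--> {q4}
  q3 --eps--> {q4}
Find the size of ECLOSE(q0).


Starting from q0
Initialize closure = {q0}
q0 has no outgoing epsilon transitions -> nothing to add
Final closure: {q0}
Size = 1

1


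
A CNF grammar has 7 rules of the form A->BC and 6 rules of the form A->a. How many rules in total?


CNF allows two rule forms:
  A -> BC (binary): 7 rules
  A -> a (terminal): 6 rules
Total = 7 + 6 = 13

13


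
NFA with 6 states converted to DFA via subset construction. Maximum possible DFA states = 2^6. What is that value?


NFA has 6 states
Subset construction: each DFA state = subset of NFA states
Maximum subsets = 2^6
2^6 = 64

64


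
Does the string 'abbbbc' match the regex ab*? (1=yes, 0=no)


Pattern: ab*
String: 'abbbbc'
Pattern requires: exactly one 'a' followed by zero or more 'b's
First char is 'a' -> OK
Rest 'bbbbc': all b's? No
Result: 0

0


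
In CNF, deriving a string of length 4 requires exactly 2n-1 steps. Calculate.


Chomsky Normal Form derivation:
String length n = 4
Each step either:
  - Splits a nonterminal into two (n-1 such steps)
  - Converts a nonterminal to terminal (n such steps)
Total = (n-1) + n = 2n - 1
= 2(4) - 1
= 8 - 1
= 7

7


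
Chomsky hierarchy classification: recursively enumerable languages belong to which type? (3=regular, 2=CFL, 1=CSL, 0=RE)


Chomsky hierarchy levels:
  Type 3: Regular (DFA/NFA/regex)
  Type 2: Context-free (PDA)
  Type 1: Context-sensitive
  Type 0: Recursively enumerable (TM)
'recursively enumerable' corresponds to Type 0

0


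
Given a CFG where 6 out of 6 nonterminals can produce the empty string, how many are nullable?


Nonterminals: {S, A, B, C, D, E}
A nonterminal is nullable if it can derive epsilon
Counting nullable nonterminals: 6
Total nullable = 6

6


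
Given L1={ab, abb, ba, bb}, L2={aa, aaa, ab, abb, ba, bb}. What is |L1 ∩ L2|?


L1 = {ab, abb, ba, bb}
L2 = {aa, aaa, ab, abb, ba, bb}
Checking each string in L1 against L2:
  'ab': in L2? Yes
  'abb': in L2? Yes
  'ba': in L2? Yes
  'bb': in L2? Yes
Intersection = {ab, abb, ba, bb}
|L1 ∩ L2| = 4

4


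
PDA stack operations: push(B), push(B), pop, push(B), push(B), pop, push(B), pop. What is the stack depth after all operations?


Tracing stack operations:
  push(B) -> stack = [B], depth=1
  push(B) -> stack = [B,B], depth=2
  pop -> removed B, stack = [B], depth=1
  push(B) -> stack = [B,B], depth=2
  push(B) -> stack = [B,B,B], depth=3
  pop -> removed B, stack = [B,B], depth=2
  push(B) -> stack = [B,B,B], depth=3
  pop -> removed B, stack = [B,B], depth=2
Final depth = 2

2


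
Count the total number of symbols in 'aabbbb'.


String: 'aabbbb'
Counting characters:
  'a' appears 2 time(s)
  'b' appears 4 time(s)
Total length = 2 + 4 = 6

6


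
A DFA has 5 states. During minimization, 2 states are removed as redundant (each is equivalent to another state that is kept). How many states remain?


Original DFA: 5 states
Redundant states removed: 2
Minimized states = original - removed
= 5 - 2
= 3

3


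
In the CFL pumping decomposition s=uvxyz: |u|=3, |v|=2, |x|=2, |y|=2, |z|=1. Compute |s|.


|s| = |u| + |v| + |x| + |y| + |z|
= 3 + 2 + 2 + 2 + 1
= 5 + 2 + 3
= 7 + 3
= 10

10


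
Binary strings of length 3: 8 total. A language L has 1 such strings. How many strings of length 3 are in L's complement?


Alphabet: {0,1}
String length: 3
Total strings of length 3 = 2^3 = 8
Strings in L = 1
Complement = total - |L|
= 8 - 1
= 7

7


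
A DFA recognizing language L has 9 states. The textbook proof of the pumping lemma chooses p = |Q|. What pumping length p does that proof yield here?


Pumping lemma for regular languages (standard proof):
Take p = |Q|, the number of DFA states.
Any string of length >= |Q| passes through |Q|+1 states while reading its first |Q| symbols,
so by pigeonhole some state repeats, giving the loop that can be pumped.
Here |Q| = 9
Therefore the proof uses p = 9

9


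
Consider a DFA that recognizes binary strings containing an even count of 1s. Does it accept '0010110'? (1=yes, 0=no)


DFA has 2 states: q_even (start, accept=yes) and q_odd
Processing string '0010110' character by character:
  Position 0: read '0', 1-count=0 -> q_even (no change)
  Position 1: read '0', 1-count=0 -> q_even (no change)
  Position 2: read '1', 1-count=1 -> q_odd
  Position 3: read '0', 1-count=1 -> q_odd (no change)
  Position 4: read '1', 1-count=2 -> q_even
  Position 5: read '1', 1-count=3 -> q_odd
  Position 6: read '0', 1-count=3 -> q_odd (no change)
Final state: q_odd, total 1s = 3 (odd); the DFA requires an even count -> reject

0


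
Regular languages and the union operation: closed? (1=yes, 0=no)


Regular languages are closed under all standard operations:
- Union: Yes (product construction)
- Intersection: Yes (product construction)
- Complement: Yes (swap accept/reject)
- Concatenation: Yes (NFA construction)
Operation: union -> Closed

1


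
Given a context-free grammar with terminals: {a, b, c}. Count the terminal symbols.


Terminal symbols: a, b, c
Counting each: a (#1), b (#2), c (#3)
Total = 3

3


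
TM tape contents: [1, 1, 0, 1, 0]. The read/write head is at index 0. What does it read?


Tape: [1, 1, 0, 1, 0]
Positions: 0 1 2 3 4
Values:    1 1 0 1 0
Head at position 0
tape[0] = 1

1


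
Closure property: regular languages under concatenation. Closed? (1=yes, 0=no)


Regular languages are closed under:
- Union (DFA product construction)
- Intersection (DFA product construction)
- Complement (swap accept/reject states)
- Concatenation (NFA construction)
- Kleene star (NFA construction)
concatenation is in this list
Therefore: closed

1


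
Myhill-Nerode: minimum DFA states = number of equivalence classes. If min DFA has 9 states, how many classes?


Myhill-Nerode theorem:
Number of equivalence classes = number of states in minimal DFA
Minimal DFA states = 9
Therefore equivalence classes = 9

9


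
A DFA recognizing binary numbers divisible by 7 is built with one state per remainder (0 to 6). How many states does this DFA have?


Divisibility by 7 is tracked via the remainder mod 7: 0, 1, ..., 6
The construction assigns one state to each remainder
Number of remainders = 7

7


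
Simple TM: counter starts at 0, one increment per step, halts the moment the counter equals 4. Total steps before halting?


Counter starts at 0. Counting sequence:
  Step 1: counter = 1
  Step 2: counter = 2
  Step 3: counter = 3
  Step 4: counter = 4
Counter reached 4 -> halt
Total steps = 4

4


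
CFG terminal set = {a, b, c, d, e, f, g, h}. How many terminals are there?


Terminal symbols: a, b, c, d, e, f, g, h
Counting each: a (#1), b (#2), c (#3), d (#4), e (#5), f (#6), g (#7), h (#8)
Total = 8

8


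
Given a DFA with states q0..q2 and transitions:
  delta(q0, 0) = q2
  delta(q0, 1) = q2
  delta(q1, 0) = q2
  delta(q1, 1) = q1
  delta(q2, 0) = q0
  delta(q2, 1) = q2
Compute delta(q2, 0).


Looking up transition function:
delta(q2, 0) in the table
Row: q2, Column: 0
Result: q0

q0


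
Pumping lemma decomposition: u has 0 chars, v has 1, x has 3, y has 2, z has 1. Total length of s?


|s| = |u| + |v| + |x| + |y| + |z|
= 0 + 1 + 3 + 2 + 1
= 1 + 3 + 3
= 4 + 3
= 7

7


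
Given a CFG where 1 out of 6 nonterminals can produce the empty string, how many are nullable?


Nonterminals: {S, A, B, C, D, E}
A nonterminal is nullable if it can derive epsilon
Counting nullable nonterminals: 1
Total nullable = 1

1


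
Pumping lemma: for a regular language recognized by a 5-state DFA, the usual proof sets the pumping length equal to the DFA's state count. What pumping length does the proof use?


Pumping lemma for regular languages (standard proof):
Take p = |Q|, the number of DFA states.
Any string of length >= |Q| passes through |Q|+1 states while reading its first |Q| symbols,
so by pigeonhole some state repeats, giving the loop that can be pumped.
Here |Q| = 5
Therefore the proof uses p = 5

5


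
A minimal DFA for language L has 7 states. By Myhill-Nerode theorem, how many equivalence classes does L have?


Myhill-Nerode theorem:
Number of equivalence classes = number of states in minimal DFA
Minimal DFA states = 7
Therefore equivalence classes = 7

7


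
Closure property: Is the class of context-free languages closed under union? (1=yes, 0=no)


CFL closure properties:
  Closed under: union, concatenation, Kleene star
  NOT closed under: intersection, complement
Operation 'union' is in closed list -> Yes (closed)

1


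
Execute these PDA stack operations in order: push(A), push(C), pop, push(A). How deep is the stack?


Tracing stack operations:
  push(A) -> stack = [A], depth=1
  push(C) -> stack = [A,C], depth=2
  pop -> removed C, stack = [A], depth=1
  push(A) -> stack = [A,A], depth=2
Final depth = 2

2


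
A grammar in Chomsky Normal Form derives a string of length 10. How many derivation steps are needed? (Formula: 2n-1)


Chomsky Normal Form derivation:
String length n = 10
Each step either:
  - Splits a nonterminal into two (n-1 such steps)
  - Converts a nonterminal to terminal (n such steps)
Total = (n-1) + n = 2n - 1
= 2(10) - 1
= 20 - 1
= 19

19


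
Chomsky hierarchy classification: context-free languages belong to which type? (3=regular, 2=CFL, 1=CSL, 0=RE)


Chomsky hierarchy levels:
  Type 3: Regular (DFA/NFA/regex)
  Type 2: Context-free (PDA)
  Type 1: Context-sensitive
  Type 0: Recursively enumerable (TM)
'context-free' corresponds to Type 2

2


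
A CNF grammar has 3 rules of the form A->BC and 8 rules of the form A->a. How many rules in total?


CNF allows two rule forms:
  A -> BC (binary): 3 rules
  A -> a (terminal): 8 rules
Total = 3 + 8 = 11

11


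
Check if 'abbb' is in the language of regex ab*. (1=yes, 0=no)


Pattern: ab*
String: 'abbb'
Pattern requires: exactly one 'a' followed by zero or more 'b's
First char is 'a' -> OK
Rest 'bbb': all b's? Yes
Result: 1

1


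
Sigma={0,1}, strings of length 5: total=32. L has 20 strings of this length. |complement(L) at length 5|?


Alphabet: {0,1}
String length: 5
Total strings of length 5 = 2^5 = 32
Strings in L = 20
Complement = total - |L|
= 32 - 20
= 12

12


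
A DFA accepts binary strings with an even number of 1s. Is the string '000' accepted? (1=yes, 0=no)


DFA has 2 states: q_even (start, accept=yes) and q_odd
Processing string '000' character by character:
  Position 0: read '0', 1-count=0 -> q_even (no change)
  Position 1: read '0', 1-count=0 -> q_even (no change)
  Position 2: read '0', 1-count=0 -> q_even (no change)
Final state: q_even, total 1s = 0 (even); the DFA requires an even count -> accept

1


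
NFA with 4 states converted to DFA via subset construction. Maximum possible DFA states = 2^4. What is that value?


NFA has 4 states
Subset construction: each DFA state = subset of NFA states
Maximum subsets = 2^4
2^4 = 16

16


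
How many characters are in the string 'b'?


String: 'b'
Counting characters:
  'b' appears 1 time(s)
Total length = 0 + 1 = 1

1


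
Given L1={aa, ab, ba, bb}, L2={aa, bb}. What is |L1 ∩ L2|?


L1 = {aa, ab, ba, bb}
L2 = {aa, bb}
Checking each string in L1 against L2:
  'aa': in L2? Yes
  'ab': in L2? No
  'ba': in L2? No
  'bb': in L2? Yes
Intersection = {aa, bb}
|L1 ∩ L2| = 2

2


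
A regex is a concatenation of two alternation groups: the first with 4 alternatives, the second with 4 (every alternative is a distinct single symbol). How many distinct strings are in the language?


First group: 4 alternatives
Second group: 4 alternatives
Concatenation: each choice from group 1 pairs with each from group 2
Total = 4 x 4 = 16

16


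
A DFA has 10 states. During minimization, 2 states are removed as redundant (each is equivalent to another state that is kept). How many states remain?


Original DFA: 10 states
Redundant states removed: 2
Minimized states = original - removed
= 10 - 2
= 8

8


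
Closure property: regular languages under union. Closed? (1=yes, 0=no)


Regular languages are closed under:
- Union (DFA product construction)
- Intersection (DFA product construction)
- Complement (swap accept/reject states)
- Concatenation (NFA construction)
- Kleene star (NFA construction)
union is in this list
Therefore: closed

1


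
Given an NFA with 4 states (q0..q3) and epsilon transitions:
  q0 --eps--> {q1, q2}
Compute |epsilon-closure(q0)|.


Starting from q0
Initialize closure = {q0}
Follow epsilon from q0 -> add q1
Follow epsilon from q0 -> add q2
Final closure: {q0, q1, q2}
Size = 3

3


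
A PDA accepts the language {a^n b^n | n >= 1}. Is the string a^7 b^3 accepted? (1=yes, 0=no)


Language requires equal numbers of a's and b's
PDA pushes for each 'a', pops for each 'b'
Number of a's = 7
Number of b's = 3
7 != 3 -> Reject

0


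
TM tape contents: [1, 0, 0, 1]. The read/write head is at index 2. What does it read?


Tape: [1, 0, 0, 1]
Positions: 0 1 2 3
Values:    1 0 0 1
Head at position 2
tape[2] = 0

0


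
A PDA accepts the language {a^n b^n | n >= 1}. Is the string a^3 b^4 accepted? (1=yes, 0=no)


Language requires equal numbers of a's and b's
PDA pushes for each 'a', pops for each 'b'
Number of a's = 3
Number of b's = 4
3 != 4 -> Reject

0


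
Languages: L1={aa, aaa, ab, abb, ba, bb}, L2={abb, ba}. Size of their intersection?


L1 = {aa, aaa, ab, abb, ba, bb}
L2 = {abb, ba}
Checking each string in L1 against L2:
  'aa': in L2? No
  'aaa': in L2? No
  'ab': in L2? No
  'abb': in L2? Yes
  'ba': in L2? Yes
  'bb': in L2? No
Intersection = {abb, ba}
|L1 ∩ L2| = 2

2


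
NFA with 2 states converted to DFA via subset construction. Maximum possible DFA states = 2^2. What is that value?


NFA has 2 states
Subset construction: each DFA state = subset of NFA states
Maximum subsets = 2^2
2^2 = 4

4


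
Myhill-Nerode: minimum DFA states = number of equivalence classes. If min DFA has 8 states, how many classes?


Myhill-Nerode theorem:
Number of equivalence classes = number of states in minimal DFA
Minimal DFA states = 8
Therefore equivalence classes = 8

8


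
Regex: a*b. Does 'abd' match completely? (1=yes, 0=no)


Pattern: a*b
String: 'abd'
Pattern requires: zero or more 'a's followed by exactly one 'b'
Found 1 leading 'a's
Remaining: 'bd'
Remaining is not 'b' -> no match
Result: 0

0


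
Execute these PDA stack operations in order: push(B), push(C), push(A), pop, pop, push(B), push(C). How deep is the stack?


Tracing stack operations:
  push(B) -> stack = [B], depth=1
  push(C) -> stack = [B,C], depth=2
  push(A) -> stack = [B,C,A], depth=3
  pop -> removed A, stack = [B,C], depth=2
  pop -> removed C, stack = [B], depth=1
  push(B) -> stack = [B,B], depth=2
  push(C) -> stack = [B,B,C], depth=3
Final depth = 3

3


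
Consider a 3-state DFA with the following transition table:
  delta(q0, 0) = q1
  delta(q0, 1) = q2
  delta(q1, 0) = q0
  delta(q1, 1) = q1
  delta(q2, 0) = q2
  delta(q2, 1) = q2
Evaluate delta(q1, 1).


Looking up transition function:
delta(q1, 1) in the table
Row: q1, Column: 1
Result: q1

q1


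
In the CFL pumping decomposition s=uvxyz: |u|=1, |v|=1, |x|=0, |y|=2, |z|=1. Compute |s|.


|s| = |u| + |v| + |x| + |y| + |z|
= 1 + 1 + 0 + 2 + 1
= 2 + 0 + 3
= 2 + 3
= 5

5


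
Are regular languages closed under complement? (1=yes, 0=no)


Regular languages are closed under:
- Union (DFA product construction)
- Intersection (DFA product construction)
- Complement (swap accept/reject states)
- Concatenation (NFA construction)
- Kleene star (NFA construction)
complement is in this list
Therefore: closed

1


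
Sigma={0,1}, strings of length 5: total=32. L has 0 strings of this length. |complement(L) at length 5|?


Alphabet: {0,1}
String length: 5
Total strings of length 5 = 2^5 = 32
Strings in L = 0
Complement = total - |L|
= 32 - 0
= 32

32


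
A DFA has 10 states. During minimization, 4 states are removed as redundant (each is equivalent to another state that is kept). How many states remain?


Original DFA: 10 states
Redundant states removed: 4
Minimized states = original - removed
= 10 - 4
= 6

6


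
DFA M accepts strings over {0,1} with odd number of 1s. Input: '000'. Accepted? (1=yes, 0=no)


DFA has 2 states: q_even (start, accept=no) and q_odd
Processing string '000' character by character:
  Position 0: read '0', 1-count=0 -> q_even (no change)
  Position 1: read '0', 1-count=0 -> q_even (no change)
  Position 2: read '0', 1-count=0 -> q_even (no change)
Final state: q_even, total 1s = 0 (even); the DFA requires an odd count -> reject

0


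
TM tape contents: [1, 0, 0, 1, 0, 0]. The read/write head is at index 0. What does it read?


Tape: [1, 0, 0, 1, 0, 0]
Positions: 0 1 2 3 4 5
Values:    1 0 0 1 0 0
Head at position 0
tape[0] = 1

1


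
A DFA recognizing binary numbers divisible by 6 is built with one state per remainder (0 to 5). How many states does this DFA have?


Divisibility by 6 is tracked via the remainder mod 6: 0, 1, ..., 5
The construction assigns one state to each remainder
Number of remainders = 6

6


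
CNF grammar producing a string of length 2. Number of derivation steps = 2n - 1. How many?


Chomsky Normal Form derivation:
String length n = 2
Each step either:
  - Splits a nonterminal into two (n-1 such steps)
  - Converts a nonterminal to terminal (n such steps)
Total = (n-1) + n = 2n - 1
= 2(2) - 1
= 4 - 1
= 3

3


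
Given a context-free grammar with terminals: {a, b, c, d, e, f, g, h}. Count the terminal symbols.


Terminal symbols: a, b, c, d, e, f, g, h
Counting each: a (#1), b (#2), c (#3), d (#4), e (#5), f (#6), g (#7), h (#8)
Total = 8

8


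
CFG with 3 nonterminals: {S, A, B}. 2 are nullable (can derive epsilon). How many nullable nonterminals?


Nonterminals: {S, A, B}
A nonterminal is nullable if it can derive epsilon
Counting nullable nonterminals: 2
Total nullable = 2

2


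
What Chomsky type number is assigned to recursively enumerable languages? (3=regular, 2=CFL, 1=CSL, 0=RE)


Chomsky hierarchy levels:
  Type 3: Regular (DFA/NFA/regex)
  Type 2: Context-free (PDA)
  Type 1: Context-sensitive
  Type 0: Recursively enumerable (TM)
'recursively enumerable' corresponds to Type 0

0


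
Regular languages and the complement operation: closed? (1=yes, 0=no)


Regular languages are closed under all standard operations:
- Union: Yes (product construction)
- Intersection: Yes (product construction)
- Complement: Yes (swap accept/reject)
- Concatenation: Yes (NFA construction)
Operation: complement -> Closed

1


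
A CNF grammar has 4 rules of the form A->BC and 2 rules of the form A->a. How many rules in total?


CNF allows two rule forms:
  A -> BC (binary): 4 rules
  A -> a (terminal): 2 rules
Total = 4 + 2 = 6

6


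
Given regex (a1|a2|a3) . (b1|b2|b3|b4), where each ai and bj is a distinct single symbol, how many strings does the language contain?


First group: 3 alternatives
Second group: 4 alternatives
Concatenation: each choice from group 1 pairs with each from group 2
Total = 3 x 4 = 12

12


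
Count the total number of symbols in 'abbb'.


String: 'abbb'
Counting characters:
  'a' appears 1 time(s)
  'b' appears 3 time(s)
Total length = 1 + 3 = 4

4


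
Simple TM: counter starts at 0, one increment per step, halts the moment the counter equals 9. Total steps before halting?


Counter starts at 0. Counting sequence:
  Step 1: counter = 1
  Step 2: counter = 2
  Step 3: counter = 3
  Step 4: counter = 4
  Step 5: counter = 5
  Step 6: counter = 6
  ...
  Step 9: counter = 9
Counter reached 9 -> halt
Total steps = 9

9


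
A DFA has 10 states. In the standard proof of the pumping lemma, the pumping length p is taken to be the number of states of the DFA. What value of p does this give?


Pumping lemma for regular languages (standard proof):
Take p = |Q|, the number of DFA states.
Any string of length >= |Q| passes through |Q|+1 states while reading its first |Q| symbols,
so by pigeonhole some state repeats, giving the loop that can be pumped.
Here |Q| = 10
Therefore the proof uses p = 10

10
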